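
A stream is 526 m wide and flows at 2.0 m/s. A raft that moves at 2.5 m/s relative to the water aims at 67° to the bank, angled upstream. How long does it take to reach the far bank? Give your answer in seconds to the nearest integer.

The component of the raft's velocity perpendicular to the bank is 2.5 × sin 67° = 2.301 m/s.
The current is parallel to the bank, so it does not affect the crossing time.
Time = 526 / 2.301 = 228.570 s.

229 s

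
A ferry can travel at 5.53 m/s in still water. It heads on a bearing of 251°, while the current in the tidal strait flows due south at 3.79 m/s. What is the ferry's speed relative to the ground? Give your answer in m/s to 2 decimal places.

Taking east as x and north as y: velocity relative to the water = (-5.229, -1.800) m/s; the water relative to ground = (0.000, -3.790) m/s.
Velocity relative to ground = (-5.229, -1.800) + (0.000, -3.790) = (-5.229, -5.590) m/s.
Speed = |(-5.229, -5.590)| = 7.655 m/s.

7.65 m/s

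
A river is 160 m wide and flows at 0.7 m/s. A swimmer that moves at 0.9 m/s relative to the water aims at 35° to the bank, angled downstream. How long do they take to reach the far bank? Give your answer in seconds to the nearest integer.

310 s

The component of the swimmer's velocity perpendicular to the bank is 0.9 × sin 35° = 0.516 m/s.
The flow acts along the bank and has no component across it.
Time = 160 / 0.516 = 309.946 s.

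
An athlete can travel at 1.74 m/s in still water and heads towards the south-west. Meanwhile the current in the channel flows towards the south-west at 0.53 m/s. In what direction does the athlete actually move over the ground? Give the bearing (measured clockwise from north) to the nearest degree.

225°

Taking east as x and north as y: velocity relative to the water = (-1.230, -1.230) m/s; the water relative to ground = (-0.375, -0.375) m/s.
Velocity relative to ground = (-1.230, -1.230) + (-0.375, -0.375) = (-1.605, -1.605) m/s.
Bearing = atan2(-1.61, -1.61) = 225.00° clockwise from north.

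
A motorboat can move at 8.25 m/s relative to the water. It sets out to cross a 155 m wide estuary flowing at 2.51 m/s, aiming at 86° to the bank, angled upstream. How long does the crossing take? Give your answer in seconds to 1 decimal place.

18.8 s

The component of the motorboat's velocity perpendicular to the bank is 8.25 × sin 86° = 8.230 m/s.
The current is parallel to the bank, so it does not affect the crossing time.
Time = 155 / 8.230 = 18.834 s.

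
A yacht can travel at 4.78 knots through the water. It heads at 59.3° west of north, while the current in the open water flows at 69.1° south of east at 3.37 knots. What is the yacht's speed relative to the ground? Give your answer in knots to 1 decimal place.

Taking east as x and north as y: velocity relative to the water = (-4.110, 2.440) knots; the water relative to ground = (1.202, -3.148) knots.
Velocity relative to ground = (-4.110, 2.440) + (1.202, -3.148) = (-2.908, -0.708) knots.
Speed = |(-2.908, -0.708)| = 2.993 knots.

3.0 knots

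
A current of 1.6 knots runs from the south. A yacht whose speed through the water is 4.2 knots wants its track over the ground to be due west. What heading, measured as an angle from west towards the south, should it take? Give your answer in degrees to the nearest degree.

22°

The current pushes perpendicular to the desired track; the heading must have a component into the current equal to 1.6 knots: 4.2 sin θ = 1.6.
sin θ = 0.3810, so θ = 22.393°.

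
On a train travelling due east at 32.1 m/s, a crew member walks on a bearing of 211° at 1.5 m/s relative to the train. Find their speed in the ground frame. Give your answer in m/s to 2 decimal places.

31.35 m/s

Taking east as x and north as y: train velocity = (32.100, 0.000) m/s; crew member velocity relative to train = (-0.773, -1.286) m/s.
Velocity relative to ground = (32.100, 0.000) + (-0.773, -1.286) = (31.327, -1.286) m/s.
Speed = |(31.327, -1.286)| = 31.354 m/s.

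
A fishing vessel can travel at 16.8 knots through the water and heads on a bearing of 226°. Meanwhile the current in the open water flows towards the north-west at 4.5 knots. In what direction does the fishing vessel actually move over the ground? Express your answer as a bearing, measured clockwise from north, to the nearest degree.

Taking east as x and north as y: velocity relative to the water = (-12.085, -11.670) knots; the water relative to ground = (-3.182, 3.182) knots.
Velocity relative to ground = (-12.085, -11.670) + (-3.182, 3.182) = (-15.267, -8.488) knots.
Bearing = atan2(-15.27, -8.49) = 240.93° clockwise from north.

241°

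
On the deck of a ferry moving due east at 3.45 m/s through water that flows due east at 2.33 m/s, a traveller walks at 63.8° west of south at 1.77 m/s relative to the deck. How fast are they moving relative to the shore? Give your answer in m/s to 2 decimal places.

In east/north components (m/s): traveller relative to ferry = (-1.588, -0.781); ferry relative to water = (3.450, 0.000); water relative to ground = (2.330, 0.000).
Sum = (4.192, -0.781) m/s.
Speed = |(4.192, -0.781)| = 4.264 m/s.

4.26 m/s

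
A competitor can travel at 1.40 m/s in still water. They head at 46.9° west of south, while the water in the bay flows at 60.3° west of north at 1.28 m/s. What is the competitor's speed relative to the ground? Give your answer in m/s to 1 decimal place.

Taking east as x and north as y: velocity relative to the water = (-1.022, -0.957) m/s; the water relative to ground = (-1.112, 0.634) m/s.
Velocity relative to ground = (-1.022, -0.957) + (-1.112, 0.634) = (-2.134, -0.322) m/s.
Speed = |(-2.134, -0.322)| = 2.158 m/s.

2.2 m/s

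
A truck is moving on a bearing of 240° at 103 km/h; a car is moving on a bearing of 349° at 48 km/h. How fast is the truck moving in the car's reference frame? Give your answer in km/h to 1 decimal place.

Taking east as x and north as y: truck velocity = (-89.201, -51.500) km/h; car velocity = (-9.159, 47.118) km/h.
Velocity of truck relative to car = (-89.201, -51.500) − (-9.159, 47.118) = (-80.042, -98.618) km/h.
Magnitude = |(-80.042, -98.618)| = 127.013 km/h.

127.0 km/h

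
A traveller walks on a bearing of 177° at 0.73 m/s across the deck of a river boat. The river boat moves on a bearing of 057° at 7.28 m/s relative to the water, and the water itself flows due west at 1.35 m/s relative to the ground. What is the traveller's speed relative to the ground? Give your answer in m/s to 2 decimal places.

5.78 m/s

In east/north components (m/s): traveller relative to river boat = (0.038, -0.729); river boat relative to water = (6.106, 3.965); water relative to ground = (-1.350, 0.000).
Sum = (4.794, 3.236) m/s.
Speed = |(4.794, 3.236)| = 5.784 m/s.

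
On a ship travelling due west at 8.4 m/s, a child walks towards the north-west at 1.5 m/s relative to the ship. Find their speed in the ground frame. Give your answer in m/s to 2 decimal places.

Taking east as x and north as y: ship velocity = (-8.400, 0.000) m/s; child velocity relative to ship = (-1.061, 1.061) m/s.
Velocity relative to ground = (-8.400, 0.000) + (-1.061, 1.061) = (-9.461, 1.061) m/s.
Speed = |(-9.461, 1.061)| = 9.520 m/s.

9.52 m/s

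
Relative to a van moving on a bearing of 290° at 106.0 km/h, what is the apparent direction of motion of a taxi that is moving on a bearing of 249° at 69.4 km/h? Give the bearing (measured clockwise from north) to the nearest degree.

Taking east as x and north as y: taxi velocity = (-64.790, -24.871) km/h; van velocity = (-99.607, 36.254) km/h.
Velocity of taxi relative to van = (-64.790, -24.871) − (-99.607, 36.254) = (34.817, -61.125) km/h.
Bearing = atan2(34.82, -61.12) = 150.33° clockwise from north.

150°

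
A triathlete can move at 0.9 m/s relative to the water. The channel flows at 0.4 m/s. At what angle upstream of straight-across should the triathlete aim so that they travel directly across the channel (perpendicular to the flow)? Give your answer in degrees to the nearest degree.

To cancel the current, the upstream component of the triathlete's velocity must equal the flow: 0.9 sin θ = 0.4.
sin θ = 0.4 / 0.9 = 0.4444.
θ = arcsin(0.4444) = 26.388°.

26°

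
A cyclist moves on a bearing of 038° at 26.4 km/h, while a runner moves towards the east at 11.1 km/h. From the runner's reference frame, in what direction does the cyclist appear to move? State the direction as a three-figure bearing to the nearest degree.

Taking east as x and north as y: cyclist velocity = (16.253, 20.803) km/h; runner velocity = (11.100, 0.000) km/h.
Velocity of cyclist relative to runner = (16.253, 20.803) − (11.100, 0.000) = (5.153, 20.803) km/h.
Bearing = atan2(5.15, 20.80) = 13.91° clockwise from north.

014°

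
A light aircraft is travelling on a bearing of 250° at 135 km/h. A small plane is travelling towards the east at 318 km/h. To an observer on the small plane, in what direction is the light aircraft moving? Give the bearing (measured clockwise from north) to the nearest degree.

Taking east as x and north as y: light aircraft velocity = (-126.859, -46.173) km/h; small plane velocity = (318.000, 0.000) km/h.
Velocity of light aircraft relative to small plane = (-126.859, -46.173) − (318.000, 0.000) = (-444.859, -46.173) km/h.
Bearing = atan2(-444.86, -46.17) = 264.07° clockwise from north.

264°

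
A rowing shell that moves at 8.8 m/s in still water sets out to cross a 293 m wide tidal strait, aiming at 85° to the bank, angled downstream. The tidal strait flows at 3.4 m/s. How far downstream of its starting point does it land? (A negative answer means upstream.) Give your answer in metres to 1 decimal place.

Perpendicular speed = 8.767 m/s; crossing time = 293 / 8.767 = 33.423 s.
Net downstream speed = 4.167 m/s.
Drift = 4.167 × 33.423 = 139.271 m (downstream).

139.3 m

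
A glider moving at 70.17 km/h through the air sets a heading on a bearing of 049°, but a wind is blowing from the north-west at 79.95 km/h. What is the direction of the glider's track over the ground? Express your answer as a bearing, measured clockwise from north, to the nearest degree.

095°

Taking east as x and north as y: velocity relative to the air = (52.958, 46.036) km/h; the air relative to ground = (56.533, -56.533) km/h.
Velocity relative to ground = (52.958, 46.036) + (56.533, -56.533) = (109.491, -10.498) km/h.
Bearing = atan2(109.49, -10.50) = 95.48° clockwise from north.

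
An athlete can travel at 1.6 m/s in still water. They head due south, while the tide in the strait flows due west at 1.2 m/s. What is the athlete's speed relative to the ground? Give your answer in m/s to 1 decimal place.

2.0 m/s

Taking east as x and north as y: velocity relative to the water = (0.000, -1.600) m/s; the water relative to ground = (-1.200, 0.000) m/s.
Velocity relative to ground = (0.000, -1.600) + (-1.200, 0.000) = (-1.200, -1.600) m/s.
Speed = |(-1.200, -1.600)| = 2.000 m/s.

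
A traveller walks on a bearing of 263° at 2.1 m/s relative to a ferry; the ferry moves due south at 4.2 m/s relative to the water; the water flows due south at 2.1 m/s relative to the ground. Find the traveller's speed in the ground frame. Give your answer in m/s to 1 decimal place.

6.9 m/s

In east/north components (m/s): traveller relative to ferry = (-2.084, -0.256); ferry relative to water = (0.000, -4.200); water relative to ground = (0.000, -2.100).
Sum = (-2.084, -6.556) m/s.
Speed = |(-2.084, -6.556)| = 6.879 m/s.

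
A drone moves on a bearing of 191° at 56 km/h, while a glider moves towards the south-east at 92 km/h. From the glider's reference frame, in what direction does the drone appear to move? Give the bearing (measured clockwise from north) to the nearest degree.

Taking east as x and north as y: drone velocity = (-10.685, -54.971) km/h; glider velocity = (65.054, -65.054) km/h.
Velocity of drone relative to glider = (-10.685, -54.971) − (65.054, -65.054) = (-75.739, 10.083) km/h.
Bearing = atan2(-75.74, 10.08) = 277.58° clockwise from north.

278°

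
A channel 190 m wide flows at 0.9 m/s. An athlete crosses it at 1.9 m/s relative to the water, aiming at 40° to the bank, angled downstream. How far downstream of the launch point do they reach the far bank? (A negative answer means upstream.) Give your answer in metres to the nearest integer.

Perpendicular speed = 1.221 m/s; crossing time = 190 / 1.221 = 155.572 s.
Net downstream speed = 2.355 m/s.
Drift = 2.355 × 155.572 = 366.448 m (downstream).

366 m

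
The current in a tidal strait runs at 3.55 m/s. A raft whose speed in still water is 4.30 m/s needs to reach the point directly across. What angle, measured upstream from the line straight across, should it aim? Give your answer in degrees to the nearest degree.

To cancel the current, the upstream component of the raft's velocity must equal the flow: 4.30 sin θ = 3.55.
sin θ = 3.55 / 4.30 = 0.8256.
θ = arcsin(0.8256) = 55.647°.

56°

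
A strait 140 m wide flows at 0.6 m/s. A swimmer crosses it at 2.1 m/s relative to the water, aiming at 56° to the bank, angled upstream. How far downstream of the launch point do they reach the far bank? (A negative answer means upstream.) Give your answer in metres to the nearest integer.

Perpendicular speed = 1.741 m/s; crossing time = 140 / 1.741 = 80.415 s.
Net downstream speed = -0.574 m/s.
Drift = -0.574 × 80.415 = -46.182 m (upstream).

-46 m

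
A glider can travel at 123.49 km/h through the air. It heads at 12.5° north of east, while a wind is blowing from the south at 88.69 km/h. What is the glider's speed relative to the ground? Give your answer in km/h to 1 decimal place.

166.9 km/h

Taking east as x and north as y: velocity relative to the air = (120.563, 26.728) km/h; the air relative to ground = (0.000, 88.690) km/h.
Velocity relative to ground = (120.563, 26.728) + (0.000, 88.690) = (120.563, 115.418) km/h.
Speed = |(120.563, 115.418)| = 166.903 km/h.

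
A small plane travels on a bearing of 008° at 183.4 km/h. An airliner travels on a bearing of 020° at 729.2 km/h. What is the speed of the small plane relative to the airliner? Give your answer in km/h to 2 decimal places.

551.13 km/h

Taking east as x and north as y: small plane velocity = (25.524, 181.615) km/h; airliner velocity = (249.401, 685.224) km/h.
Velocity of small plane relative to airliner = (25.524, 181.615) − (249.401, 685.224) = (-223.877, -503.609) km/h.
Magnitude = |(-223.877, -503.609)| = 551.128 km/h.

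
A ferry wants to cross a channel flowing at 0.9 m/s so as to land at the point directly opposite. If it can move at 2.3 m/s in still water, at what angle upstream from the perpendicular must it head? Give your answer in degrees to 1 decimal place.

To cancel the current, the upstream component of the ferry's velocity must equal the flow: 2.3 sin θ = 0.9.
sin θ = 0.9 / 2.3 = 0.3913.
θ = arcsin(0.3913) = 23.036°.

23.0°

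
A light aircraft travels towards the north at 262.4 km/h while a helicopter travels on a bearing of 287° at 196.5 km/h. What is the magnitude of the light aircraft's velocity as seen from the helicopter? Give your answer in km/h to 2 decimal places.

Taking east as x and north as y: light aircraft velocity = (0.000, 262.400) km/h; helicopter velocity = (-187.914, 57.451) km/h.
Velocity of light aircraft relative to helicopter = (0.000, 262.400) − (-187.914, 57.451) = (187.914, 204.949) km/h.
Magnitude = |(187.914, 204.949)| = 278.057 km/h.

278.06 km/h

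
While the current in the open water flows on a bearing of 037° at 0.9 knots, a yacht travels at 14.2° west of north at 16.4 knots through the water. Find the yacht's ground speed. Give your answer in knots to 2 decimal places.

16.98 knots

Taking east as x and north as y: velocity relative to the water = (-4.023, 15.899) knots; the water relative to ground = (0.542, 0.719) knots.
Velocity relative to ground = (-4.023, 15.899) + (0.542, 0.719) = (-3.481, 16.618) knots.
Speed = |(-3.481, 16.618)| = 16.978 knots.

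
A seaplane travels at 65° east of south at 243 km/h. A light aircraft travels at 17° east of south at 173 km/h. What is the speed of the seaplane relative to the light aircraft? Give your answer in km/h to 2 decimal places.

Taking east as x and north as y: seaplane velocity = (220.233, -102.696) km/h; light aircraft velocity = (50.580, -165.441) km/h.
Velocity of seaplane relative to light aircraft = (220.233, -102.696) − (50.580, -165.441) = (169.652, 62.744) km/h.
Magnitude = |(169.652, 62.744)| = 180.883 km/h.

180.88 km/h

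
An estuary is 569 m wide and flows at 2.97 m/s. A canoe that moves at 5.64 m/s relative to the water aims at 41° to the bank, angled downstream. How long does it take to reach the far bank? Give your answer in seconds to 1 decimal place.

The component of the canoe's velocity perpendicular to the bank is 5.64 × sin 41° = 3.700 m/s.
The flow acts along the bank and has no component across it.
Time = 569 / 3.700 = 153.777 s.

153.8 s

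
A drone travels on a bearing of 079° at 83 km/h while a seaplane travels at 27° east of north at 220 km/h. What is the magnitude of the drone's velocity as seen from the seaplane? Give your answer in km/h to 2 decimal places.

Taking east as x and north as y: drone velocity = (81.475, 15.837) km/h; seaplane velocity = (99.878, 196.021) km/h.
Velocity of drone relative to seaplane = (81.475, 15.837) − (99.878, 196.021) = (-18.403, -180.184) km/h.
Magnitude = |(-18.403, -180.184)| = 181.122 km/h.

181.12 km/h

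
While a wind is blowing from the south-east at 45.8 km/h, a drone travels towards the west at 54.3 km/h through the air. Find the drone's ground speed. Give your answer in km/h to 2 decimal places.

Taking east as x and north as y: velocity relative to the air = (-54.300, 0.000) km/h; the air relative to ground = (-32.385, 32.385) km/h.
Velocity relative to ground = (-54.300, 0.000) + (-32.385, 32.385) = (-86.685, 32.385) km/h.
Speed = |(-86.685, 32.385)| = 92.538 km/h.

92.54 km/h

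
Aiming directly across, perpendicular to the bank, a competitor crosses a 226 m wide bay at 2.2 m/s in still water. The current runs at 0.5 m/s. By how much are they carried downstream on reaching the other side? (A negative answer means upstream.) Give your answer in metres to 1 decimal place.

51.4 m

Perpendicular speed = 2.200 m/s; crossing time = 226 / 2.200 = 102.727 s.
Net downstream speed = 0.500 m/s.
Drift = 0.500 × 102.727 = 51.364 m (downstream).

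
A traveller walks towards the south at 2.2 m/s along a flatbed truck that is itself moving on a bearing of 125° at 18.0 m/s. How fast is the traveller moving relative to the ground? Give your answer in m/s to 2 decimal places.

19.35 m/s

Taking east as x and north as y: flatbed truck velocity = (14.745, -10.324) m/s; traveller velocity relative to flatbed truck = (0.000, -2.200) m/s.
Velocity relative to ground = (14.745, -10.324) + (0.000, -2.200) = (14.745, -12.524) m/s.
Speed = |(14.745, -12.524)| = 19.346 m/s.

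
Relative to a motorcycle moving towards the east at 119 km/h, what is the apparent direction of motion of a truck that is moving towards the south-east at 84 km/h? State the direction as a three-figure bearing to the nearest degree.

Taking east as x and north as y: truck velocity = (59.397, -59.397) km/h; motorcycle velocity = (119.000, 0.000) km/h.
Velocity of truck relative to motorcycle = (59.397, -59.397) − (119.000, 0.000) = (-59.603, -59.397) km/h.
Bearing = atan2(-59.60, -59.40) = 225.10° clockwise from north.

225°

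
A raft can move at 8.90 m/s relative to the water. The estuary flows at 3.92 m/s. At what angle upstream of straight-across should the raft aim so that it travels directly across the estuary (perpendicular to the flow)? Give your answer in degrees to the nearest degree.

26°

To cancel the current, the upstream component of the raft's velocity must equal the flow: 8.90 sin θ = 3.92.
sin θ = 3.92 / 8.90 = 0.4404.
θ = arcsin(0.4404) = 26.133°.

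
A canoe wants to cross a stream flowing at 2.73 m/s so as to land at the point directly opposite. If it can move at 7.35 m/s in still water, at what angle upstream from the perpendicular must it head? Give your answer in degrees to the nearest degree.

To cancel the current, the upstream component of the canoe's velocity must equal the flow: 7.35 sin θ = 2.73.
sin θ = 2.73 / 7.35 = 0.3714.
θ = arcsin(0.3714) = 21.804°.

22°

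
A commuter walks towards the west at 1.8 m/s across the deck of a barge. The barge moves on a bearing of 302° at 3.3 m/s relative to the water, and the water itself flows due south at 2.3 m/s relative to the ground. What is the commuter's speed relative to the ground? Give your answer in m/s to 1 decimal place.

In east/north components (m/s): commuter relative to barge = (-1.800, 0.000); barge relative to water = (-2.799, 1.749); water relative to ground = (0.000, -2.300).
Sum = (-4.599, -0.551) m/s.
Speed = |(-4.599, -0.551)| = 4.631 m/s.

4.6 m/s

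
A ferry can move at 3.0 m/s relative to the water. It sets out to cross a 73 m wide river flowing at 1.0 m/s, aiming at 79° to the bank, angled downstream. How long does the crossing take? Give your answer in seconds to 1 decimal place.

24.8 s

The component of the ferry's velocity perpendicular to the bank is 3.0 × sin 79° = 2.945 m/s.
Only the cross-stream component determines the crossing time; the current contributes nothing perpendicular to the bank.
Time = 73 / 2.945 = 24.789 s.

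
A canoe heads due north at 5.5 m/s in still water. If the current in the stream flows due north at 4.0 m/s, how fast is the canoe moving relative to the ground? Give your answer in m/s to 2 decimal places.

Taking east as x and north as y: velocity relative to the water = (0.000, 5.500) m/s; the water relative to ground = (0.000, 4.000) m/s.
Velocity relative to ground = (0.000, 5.500) + (0.000, 4.000) = (0.000, 9.500) m/s.
Speed = |(0.000, 9.500)| = 9.500 m/s.

9.50 m/s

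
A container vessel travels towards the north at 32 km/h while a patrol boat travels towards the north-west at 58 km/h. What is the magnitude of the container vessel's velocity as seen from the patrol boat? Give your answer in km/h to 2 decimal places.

Taking east as x and north as y: container vessel velocity = (0.000, 32.000) km/h; patrol boat velocity = (-41.012, 41.012) km/h.
Velocity of container vessel relative to patrol boat = (0.000, 32.000) − (-41.012, 41.012) = (41.012, -9.012) km/h.
Magnitude = |(41.012, -9.012)| = 41.991 km/h.

41.99 km/h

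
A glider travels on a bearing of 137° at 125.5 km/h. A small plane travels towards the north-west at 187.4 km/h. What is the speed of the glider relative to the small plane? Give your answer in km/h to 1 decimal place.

312.9 km/h

Taking east as x and north as y: glider velocity = (85.591, -91.785) km/h; small plane velocity = (-132.512, 132.512) km/h.
Velocity of glider relative to small plane = (85.591, -91.785) − (-132.512, 132.512) = (218.103, -224.297) km/h.
Magnitude = |(218.103, -224.297)| = 312.854 km/h.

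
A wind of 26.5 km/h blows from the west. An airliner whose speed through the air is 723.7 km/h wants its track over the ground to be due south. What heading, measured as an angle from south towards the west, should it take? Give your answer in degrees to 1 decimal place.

The wind pushes perpendicular to the desired track; the heading must have a component into the wind equal to 26.5 km/h: 723.7 sin θ = 26.5.
sin θ = 0.0366, so θ = 2.098°.

2.1°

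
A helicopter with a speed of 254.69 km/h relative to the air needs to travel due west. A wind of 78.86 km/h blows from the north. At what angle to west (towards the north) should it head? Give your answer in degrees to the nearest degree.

The wind pushes perpendicular to the desired track; the heading must have a component into the wind equal to 78.86 km/h: 254.69 sin θ = 78.86.
sin θ = 0.3096, so θ = 18.037°.

18°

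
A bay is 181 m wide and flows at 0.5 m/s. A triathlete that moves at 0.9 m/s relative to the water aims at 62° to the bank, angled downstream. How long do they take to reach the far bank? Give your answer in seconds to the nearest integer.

The component of the triathlete's velocity perpendicular to the bank is 0.9 × sin 62° = 0.795 m/s.
The current is parallel to the bank, so it does not affect the crossing time.
Time = 181 / 0.795 = 227.772 s.

228 s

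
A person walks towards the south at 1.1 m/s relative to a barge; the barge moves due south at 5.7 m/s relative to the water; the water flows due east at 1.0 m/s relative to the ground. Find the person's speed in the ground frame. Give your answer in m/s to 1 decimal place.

In east/north components (m/s): person relative to barge = (0.000, -1.100); barge relative to water = (0.000, -5.700); water relative to ground = (1.000, 0.000).
Sum = (1.000, -6.800) m/s.
Speed = |(1.000, -6.800)| = 6.873 m/s.

6.9 m/s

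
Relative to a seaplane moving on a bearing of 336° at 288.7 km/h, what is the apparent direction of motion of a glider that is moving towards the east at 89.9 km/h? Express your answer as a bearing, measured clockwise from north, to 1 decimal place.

141.8°

Taking east as x and north as y: glider velocity = (89.900, 0.000) km/h; seaplane velocity = (-117.425, 263.741) km/h.
Velocity of glider relative to seaplane = (89.900, 0.000) − (-117.425, 263.741) = (207.325, -263.741) km/h.
Bearing = atan2(207.32, -263.74) = 141.83° clockwise from north.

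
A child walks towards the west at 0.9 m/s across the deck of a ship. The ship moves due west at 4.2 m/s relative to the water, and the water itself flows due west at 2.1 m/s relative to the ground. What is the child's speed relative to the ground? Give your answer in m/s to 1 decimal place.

7.2 m/s

In east/north components (m/s): child relative to ship = (-0.900, 0.000); ship relative to water = (-4.200, 0.000); water relative to ground = (-2.100, 0.000).
Sum = (-7.200, 0.000) m/s.
Speed = |(-7.200, 0.000)| = 7.200 m/s.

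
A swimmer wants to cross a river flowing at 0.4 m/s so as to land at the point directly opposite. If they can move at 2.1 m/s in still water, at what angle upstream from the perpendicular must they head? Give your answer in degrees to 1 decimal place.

To cancel the current, the upstream component of the swimmer's velocity must equal the flow: 2.1 sin θ = 0.4.
sin θ = 0.4 / 2.1 = 0.1905.
θ = arcsin(0.1905) = 10.981°.

11.0°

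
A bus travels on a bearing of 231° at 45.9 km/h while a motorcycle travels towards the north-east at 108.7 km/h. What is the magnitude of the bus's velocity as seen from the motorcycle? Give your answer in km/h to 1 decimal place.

154.4 km/h

Taking east as x and north as y: bus velocity = (-35.671, -28.886) km/h; motorcycle velocity = (76.863, 76.863) km/h.
Velocity of bus relative to motorcycle = (-35.671, -28.886) − (76.863, 76.863) = (-112.534, -105.748) km/h.
Magnitude = |(-112.534, -105.748)| = 154.423 km/h.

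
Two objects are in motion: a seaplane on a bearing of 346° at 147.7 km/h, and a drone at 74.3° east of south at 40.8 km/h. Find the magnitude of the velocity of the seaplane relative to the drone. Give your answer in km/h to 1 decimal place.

171.6 km/h

Taking east as x and north as y: seaplane velocity = (-35.732, 143.313) km/h; drone velocity = (39.278, -11.040) km/h.
Velocity of seaplane relative to drone = (-35.732, 143.313) − (39.278, -11.040) = (-75.010, 154.353) km/h.
Magnitude = |(-75.010, 154.353)| = 171.614 km/h.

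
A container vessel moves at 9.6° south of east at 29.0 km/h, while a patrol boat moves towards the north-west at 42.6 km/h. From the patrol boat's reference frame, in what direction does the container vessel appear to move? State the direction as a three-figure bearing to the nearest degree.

121°

Taking east as x and north as y: container vessel velocity = (28.594, -4.836) km/h; patrol boat velocity = (-30.123, 30.123) km/h.
Velocity of container vessel relative to patrol boat = (28.594, -4.836) − (-30.123, 30.123) = (58.717, -34.959) km/h.
Bearing = atan2(58.72, -34.96) = 120.77° clockwise from north.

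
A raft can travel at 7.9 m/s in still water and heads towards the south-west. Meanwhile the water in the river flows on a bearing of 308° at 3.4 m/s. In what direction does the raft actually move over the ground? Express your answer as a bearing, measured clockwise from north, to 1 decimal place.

247.1°

Taking east as x and north as y: velocity relative to the water = (-5.586, -5.586) m/s; the water relative to ground = (-2.679, 2.093) m/s.
Velocity relative to ground = (-5.586, -5.586) + (-2.679, 2.093) = (-8.265, -3.493) m/s.
Bearing = atan2(-8.27, -3.49) = 247.09° clockwise from north.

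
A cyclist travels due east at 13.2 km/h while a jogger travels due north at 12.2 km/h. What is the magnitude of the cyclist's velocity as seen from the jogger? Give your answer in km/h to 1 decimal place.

Taking east as x and north as y: cyclist velocity = (13.200, 0.000) km/h; jogger velocity = (0.000, 12.200) km/h.
Velocity of cyclist relative to jogger = (13.200, 0.000) − (0.000, 12.200) = (13.200, -12.200) km/h.
Magnitude = |(13.200, -12.200)| = 17.974 km/h.

18.0 km/h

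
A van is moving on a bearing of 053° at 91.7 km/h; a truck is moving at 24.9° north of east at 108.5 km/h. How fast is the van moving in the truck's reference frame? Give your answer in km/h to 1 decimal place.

Taking east as x and north as y: van velocity = (73.235, 55.186) km/h; truck velocity = (98.414, 45.682) km/h.
Velocity of van relative to truck = (73.235, 55.186) − (98.414, 45.682) = (-25.179, 9.504) km/h.
Magnitude = |(-25.179, 9.504)| = 26.913 km/h.

26.9 km/h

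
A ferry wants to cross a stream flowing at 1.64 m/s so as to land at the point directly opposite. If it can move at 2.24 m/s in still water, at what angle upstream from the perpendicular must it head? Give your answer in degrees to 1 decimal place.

47.1°

To cancel the current, the upstream component of the ferry's velocity must equal the flow: 2.24 sin θ = 1.64.
sin θ = 1.64 / 2.24 = 0.7321.
θ = arcsin(0.7321) = 47.066°.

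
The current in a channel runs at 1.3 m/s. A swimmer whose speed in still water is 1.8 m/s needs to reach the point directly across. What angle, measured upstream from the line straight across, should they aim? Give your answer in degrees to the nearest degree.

To cancel the current, the upstream component of the swimmer's velocity must equal the flow: 1.8 sin θ = 1.3.
sin θ = 1.3 / 1.8 = 0.7222.
θ = arcsin(0.7222) = 46.238°.

46°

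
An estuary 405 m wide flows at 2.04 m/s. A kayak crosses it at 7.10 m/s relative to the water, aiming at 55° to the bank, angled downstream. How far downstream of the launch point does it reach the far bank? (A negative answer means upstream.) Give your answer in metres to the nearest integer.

Perpendicular speed = 5.816 m/s; crossing time = 405 / 5.816 = 69.636 s.
Net downstream speed = 6.112 m/s.
Drift = 6.112 × 69.636 = 425.641 m (downstream).

426 m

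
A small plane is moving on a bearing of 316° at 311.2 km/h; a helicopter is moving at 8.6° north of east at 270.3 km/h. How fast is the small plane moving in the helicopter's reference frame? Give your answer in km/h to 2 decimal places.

Taking east as x and north as y: small plane velocity = (-216.178, 223.859) km/h; helicopter velocity = (267.261, 40.419) km/h.
Velocity of small plane relative to helicopter = (-216.178, 223.859) − (267.261, 40.419) = (-483.439, 183.439) km/h.
Magnitude = |(-483.439, 183.439)| = 517.071 km/h.

517.07 km/h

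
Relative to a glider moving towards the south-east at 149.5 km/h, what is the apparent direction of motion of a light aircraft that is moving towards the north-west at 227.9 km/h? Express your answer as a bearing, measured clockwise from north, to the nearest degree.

315°

Taking east as x and north as y: light aircraft velocity = (-161.150, 161.150) km/h; glider velocity = (105.712, -105.712) km/h.
Velocity of light aircraft relative to glider = (-161.150, 161.150) − (105.712, -105.712) = (-266.862, 266.862) km/h.
Bearing = atan2(-266.86, 266.86) = 315.00° clockwise from north.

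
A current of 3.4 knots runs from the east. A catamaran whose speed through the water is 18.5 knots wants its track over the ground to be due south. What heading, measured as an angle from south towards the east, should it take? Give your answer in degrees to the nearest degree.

The current pushes perpendicular to the desired track; the heading must have a component into the current equal to 3.4 knots: 18.5 sin θ = 3.4.
sin θ = 0.1838, so θ = 10.590°.

11°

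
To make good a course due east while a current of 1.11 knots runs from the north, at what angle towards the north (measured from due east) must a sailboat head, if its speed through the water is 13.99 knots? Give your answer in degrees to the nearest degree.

5°

The current pushes perpendicular to the desired track; the heading must have a component into the current equal to 1.11 knots: 13.99 sin θ = 1.11.
sin θ = 0.0793, so θ = 4.551°.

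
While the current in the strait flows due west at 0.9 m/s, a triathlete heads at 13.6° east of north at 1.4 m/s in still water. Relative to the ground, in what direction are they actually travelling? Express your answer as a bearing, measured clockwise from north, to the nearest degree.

337°

Taking east as x and north as y: velocity relative to the water = (0.329, 1.361) m/s; the water relative to ground = (-0.900, 0.000) m/s.
Velocity relative to ground = (0.329, 1.361) + (-0.900, 0.000) = (-0.571, 1.361) m/s.
Bearing = atan2(-0.57, 1.36) = 337.24° clockwise from north.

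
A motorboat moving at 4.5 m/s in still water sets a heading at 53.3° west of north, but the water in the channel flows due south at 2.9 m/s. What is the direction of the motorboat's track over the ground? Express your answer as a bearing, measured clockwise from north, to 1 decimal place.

266.7°

Taking east as x and north as y: velocity relative to the water = (-3.608, 2.689) m/s; the water relative to ground = (0.000, -2.900) m/s.
Velocity relative to ground = (-3.608, 2.689) + (0.000, -2.900) = (-3.608, -0.211) m/s.
Bearing = atan2(-3.61, -0.21) = 266.66° clockwise from north.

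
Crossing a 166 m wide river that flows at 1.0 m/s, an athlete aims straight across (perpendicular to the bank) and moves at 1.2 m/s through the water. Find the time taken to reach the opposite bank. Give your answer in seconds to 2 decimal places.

138.33 s

The component of the athlete's velocity perpendicular to the bank is 1.2 m/s.
The current is parallel to the bank, so it does not affect the crossing time.
Time = 166 / 1.200 = 138.333 s.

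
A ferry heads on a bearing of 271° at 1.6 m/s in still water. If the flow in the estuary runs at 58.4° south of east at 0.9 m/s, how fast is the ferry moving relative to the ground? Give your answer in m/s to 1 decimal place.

1.3 m/s

Taking east as x and north as y: velocity relative to the water = (-1.600, 0.028) m/s; the water relative to ground = (0.472, -0.767) m/s.
Velocity relative to ground = (-1.600, 0.028) + (0.472, -0.767) = (-1.128, -0.739) m/s.
Speed = |(-1.128, -0.739)| = 1.348 m/s.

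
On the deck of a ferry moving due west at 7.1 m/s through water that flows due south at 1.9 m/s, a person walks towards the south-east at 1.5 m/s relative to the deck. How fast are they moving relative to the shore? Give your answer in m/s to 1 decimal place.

6.7 m/s

In east/north components (m/s): person relative to ferry = (1.061, -1.061); ferry relative to water = (-7.100, 0.000); water relative to ground = (0.000, -1.900).
Sum = (-6.039, -2.961) m/s.
Speed = |(-6.039, -2.961)| = 6.726 m/s.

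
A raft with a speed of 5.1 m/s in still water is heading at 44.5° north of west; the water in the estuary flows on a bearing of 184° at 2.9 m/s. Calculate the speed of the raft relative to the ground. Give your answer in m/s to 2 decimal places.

Taking east as x and north as y: velocity relative to the water = (-3.638, 3.575) m/s; the water relative to ground = (-0.202, -2.893) m/s.
Velocity relative to ground = (-3.638, 3.575) + (-0.202, -2.893) = (-3.840, 0.682) m/s.
Speed = |(-3.840, 0.682)| = 3.900 m/s.

3.90 m/s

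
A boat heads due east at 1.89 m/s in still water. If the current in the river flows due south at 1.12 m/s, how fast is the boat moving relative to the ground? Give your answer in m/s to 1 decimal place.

2.2 m/s

Taking east as x and north as y: velocity relative to the water = (1.890, 0.000) m/s; the water relative to ground = (0.000, -1.120) m/s.
Velocity relative to ground = (1.890, 0.000) + (0.000, -1.120) = (1.890, -1.120) m/s.
Speed = |(1.890, -1.120)| = 2.197 m/s.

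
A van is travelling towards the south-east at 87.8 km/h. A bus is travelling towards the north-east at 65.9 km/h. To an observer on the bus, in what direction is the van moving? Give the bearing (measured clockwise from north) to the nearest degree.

Taking east as x and north as y: van velocity = (62.084, -62.084) km/h; bus velocity = (46.598, 46.598) km/h.
Velocity of van relative to bus = (62.084, -62.084) − (46.598, 46.598) = (15.486, -108.682) km/h.
Bearing = atan2(15.49, -108.68) = 171.89° clockwise from north.

172°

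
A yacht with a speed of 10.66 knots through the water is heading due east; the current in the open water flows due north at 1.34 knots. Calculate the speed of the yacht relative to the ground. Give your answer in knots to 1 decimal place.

10.7 knots

Taking east as x and north as y: velocity relative to the water = (10.660, 0.000) knots; the water relative to ground = (0.000, 1.340) knots.
Velocity relative to ground = (10.660, 0.000) + (0.000, 1.340) = (10.660, 1.340) knots.
Speed = |(10.660, 1.340)| = 10.744 knots.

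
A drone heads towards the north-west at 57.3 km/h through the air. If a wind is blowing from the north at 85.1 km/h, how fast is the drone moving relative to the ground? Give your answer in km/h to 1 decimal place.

Taking east as x and north as y: velocity relative to the air = (-40.517, 40.517) km/h; the air relative to ground = (0.000, -85.100) km/h.
Velocity relative to ground = (-40.517, 40.517) + (0.000, -85.100) = (-40.517, -44.583) km/h.
Speed = |(-40.517, -44.583)| = 60.243 km/h.

60.2 km/h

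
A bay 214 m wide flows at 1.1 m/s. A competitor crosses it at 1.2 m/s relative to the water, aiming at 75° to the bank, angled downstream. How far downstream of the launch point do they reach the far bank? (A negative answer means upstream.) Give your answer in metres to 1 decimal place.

260.4 m

Perpendicular speed = 1.159 m/s; crossing time = 214 / 1.159 = 184.624 s.
Net downstream speed = 1.411 m/s.
Drift = 1.411 × 184.624 = 260.428 m (downstream).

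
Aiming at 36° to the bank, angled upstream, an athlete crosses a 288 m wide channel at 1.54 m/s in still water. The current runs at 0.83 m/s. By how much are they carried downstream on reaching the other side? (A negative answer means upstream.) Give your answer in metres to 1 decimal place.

-132.3 m

Perpendicular speed = 0.905 m/s; crossing time = 288 / 0.905 = 318.165 s.
Net downstream speed = -0.416 m/s.
Drift = -0.416 × 318.165 = -132.321 m (upstream).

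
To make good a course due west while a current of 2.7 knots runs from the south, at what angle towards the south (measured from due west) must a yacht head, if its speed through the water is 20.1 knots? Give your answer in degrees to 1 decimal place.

The current pushes perpendicular to the desired track; the heading must have a component into the current equal to 2.7 knots: 20.1 sin θ = 2.7.
sin θ = 0.1343, so θ = 7.720°.

7.7°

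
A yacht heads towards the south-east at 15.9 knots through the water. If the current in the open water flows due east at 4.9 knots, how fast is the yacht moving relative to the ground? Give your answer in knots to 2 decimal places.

Taking east as x and north as y: velocity relative to the water = (11.243, -11.243) knots; the water relative to ground = (4.900, 0.000) knots.
Velocity relative to ground = (11.243, -11.243) + (4.900, 0.000) = (16.143, -11.243) knots.
Speed = |(16.143, -11.243)| = 19.672 knots.

19.67 knots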